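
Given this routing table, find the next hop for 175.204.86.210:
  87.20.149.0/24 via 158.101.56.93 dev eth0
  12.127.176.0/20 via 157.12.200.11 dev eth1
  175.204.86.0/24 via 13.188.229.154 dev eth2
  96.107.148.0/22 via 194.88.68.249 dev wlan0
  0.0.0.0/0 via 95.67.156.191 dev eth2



Longest prefix match for 175.204.86.210:
  /24 87.20.149.0: no
  /20 12.127.176.0: no
  /24 175.204.86.0: MATCH
  /22 96.107.148.0: no
  /0 0.0.0.0: MATCH
Selected: next-hop 13.188.229.154 via eth2 (matched /24)


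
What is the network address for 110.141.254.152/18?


IP:   01101110.10001101.11111110.10011000
Mask: 11111111.11111111.11000000.00000000
AND operation:
Net:  01101110.10001101.11000000.00000000
Network: 110.141.192.0/18


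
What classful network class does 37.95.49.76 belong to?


First octet: 37
Binary: 00100101
0xxxxxxx -> Class A (1-126)
Class A, default mask 255.0.0.0 (/8)


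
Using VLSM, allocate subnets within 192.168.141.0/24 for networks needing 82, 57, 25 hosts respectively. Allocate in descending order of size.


82 hosts -> /25 (126 usable): 192.168.141.0/25
57 hosts -> /26 (62 usable): 192.168.141.128/26
25 hosts -> /27 (30 usable): 192.168.141.192/27
Allocation: 192.168.141.0/25 (82 hosts, 126 usable); 192.168.141.128/26 (57 hosts, 62 usable); 192.168.141.192/27 (25 hosts, 30 usable)


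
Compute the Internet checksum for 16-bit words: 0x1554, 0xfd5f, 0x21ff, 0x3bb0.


Sum all words (with carry folding):
+ 0x1554 = 0x1554
+ 0xfd5f = 0x12b4
+ 0x21ff = 0x34b3
+ 0x3bb0 = 0x7063
One's complement: ~0x7063
Checksum = 0x8f9c


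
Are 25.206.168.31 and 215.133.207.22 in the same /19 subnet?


Mask: 255.255.224.0
25.206.168.31 AND mask = 25.206.160.0
215.133.207.22 AND mask = 215.133.192.0
No, different subnets (25.206.160.0 vs 215.133.192.0)


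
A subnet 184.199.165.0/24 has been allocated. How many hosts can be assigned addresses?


Host bits = 32 - 24 = 8
Total addresses = 2^8 = 256
Usable = total - 2 (network and broadcast)
Usable hosts: 254


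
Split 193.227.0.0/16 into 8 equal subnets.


New prefix = 16 + 3 = 19
Each subnet has 8192 addresses
  193.227.0.0/19
  193.227.32.0/19
  193.227.64.0/19
  193.227.96.0/19
  193.227.128.0/19
  193.227.160.0/19
  193.227.192.0/19
  193.227.224.0/19
Subnets: 193.227.0.0/19, 193.227.32.0/19, 193.227.64.0/19, 193.227.96.0/19, 193.227.128.0/19, 193.227.160.0/19, 193.227.192.0/19, 193.227.224.0/19


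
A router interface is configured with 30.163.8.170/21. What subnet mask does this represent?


/21 means 21 network bits, 11 host bits
Binary: 11111111111111111111100000000000
Mask: 255.255.248.0


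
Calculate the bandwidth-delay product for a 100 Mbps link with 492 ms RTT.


BDP = bandwidth * RTT
= 100 Mbps * 492 ms
= 100 * 1e6 * 492 / 1000 bits
= 49200000 bits
= 6150000 bytes
= 6005.8594 KB
BDP = 49200000 bits (6150000 bytes)


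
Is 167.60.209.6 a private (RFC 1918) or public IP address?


RFC 1918 private ranges:
  10.0.0.0/8 (10.0.0.0 - 10.255.255.255)
  172.16.0.0/12 (172.16.0.0 - 172.31.255.255)
  192.168.0.0/16 (192.168.0.0 - 192.168.255.255)
Public (not in any RFC 1918 range)


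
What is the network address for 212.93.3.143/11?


IP:   11010100.01011101.00000011.10001111
Mask: 11111111.11100000.00000000.00000000
AND operation:
Net:  11010100.01000000.00000000.00000000
Network: 212.64.0.0/11


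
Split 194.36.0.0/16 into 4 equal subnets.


New prefix = 16 + 2 = 18
Each subnet has 16384 addresses
  194.36.0.0/18
  194.36.64.0/18
  194.36.128.0/18
  194.36.192.0/18
Subnets: 194.36.0.0/18, 194.36.64.0/18, 194.36.128.0/18, 194.36.192.0/18


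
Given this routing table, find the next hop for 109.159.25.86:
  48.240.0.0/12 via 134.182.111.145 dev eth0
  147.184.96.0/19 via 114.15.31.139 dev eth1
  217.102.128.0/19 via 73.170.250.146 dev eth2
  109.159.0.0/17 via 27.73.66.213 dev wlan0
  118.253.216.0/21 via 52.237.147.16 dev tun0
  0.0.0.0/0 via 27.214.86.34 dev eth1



Longest prefix match for 109.159.25.86:
  /12 48.240.0.0: no
  /19 147.184.96.0: no
  /19 217.102.128.0: no
  /17 109.159.0.0: MATCH
  /21 118.253.216.0: no
  /0 0.0.0.0: MATCH
Selected: next-hop 27.73.66.213 via wlan0 (matched /17)


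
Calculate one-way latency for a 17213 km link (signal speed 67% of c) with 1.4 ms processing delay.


Speed = 0.67 * 3e5 km/s = 201000 km/s
Propagation delay = 17213 / 201000 = 0.0856 s = 85.6368 ms
Processing delay = 1.4 ms
Total one-way latency = 87.0368 ms


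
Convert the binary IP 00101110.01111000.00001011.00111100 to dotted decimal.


00101110 = 46
01111000 = 120
00001011 = 11
00111100 = 60
IP: 46.120.11.60


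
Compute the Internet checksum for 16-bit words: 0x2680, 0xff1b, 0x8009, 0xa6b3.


Sum all words (with carry folding):
+ 0x2680 = 0x2680
+ 0xff1b = 0x259c
+ 0x8009 = 0xa5a5
+ 0xa6b3 = 0x4c59
One's complement: ~0x4c59
Checksum = 0xb3a6


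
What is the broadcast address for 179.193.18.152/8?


Network: 179.0.0.0/8
Host bits = 24
Set all host bits to 1:
Broadcast: 179.255.255.255


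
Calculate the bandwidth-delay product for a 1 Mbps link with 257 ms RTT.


BDP = bandwidth * RTT
= 1 Mbps * 257 ms
= 1 * 1e6 * 257 / 1000 bits
= 257000 bits
= 32125 bytes
= 31.3721 KB
BDP = 257000 bits (32125 bytes)


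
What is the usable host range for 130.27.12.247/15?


Network: 130.26.0.0
Broadcast: 130.27.255.255
First usable = network + 1
Last usable = broadcast - 1
Range: 130.26.0.1 to 130.27.255.254


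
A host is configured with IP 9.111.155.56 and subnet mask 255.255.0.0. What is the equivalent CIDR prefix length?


Binary: 11111111.11111111.00000000.00000000
Count leading 1s
Prefix: /16


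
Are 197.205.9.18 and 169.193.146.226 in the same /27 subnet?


Mask: 255.255.255.224
197.205.9.18 AND mask = 197.205.9.0
169.193.146.226 AND mask = 169.193.146.224
No, different subnets (197.205.9.0 vs 169.193.146.224)


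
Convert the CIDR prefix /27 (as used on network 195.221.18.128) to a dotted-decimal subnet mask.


/27 means 27 network bits, 5 host bits
Binary: 11111111111111111111111111100000
Mask: 255.255.255.224


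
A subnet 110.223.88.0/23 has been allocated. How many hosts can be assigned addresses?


Host bits = 32 - 23 = 9
Total addresses = 2^9 = 512
Usable = total - 2 (network and broadcast)
Usable hosts: 510


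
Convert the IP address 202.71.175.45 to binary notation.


202 = 11001010
71 = 01000111
175 = 10101111
45 = 00101101
Binary: 11001010.01000111.10101111.00101101


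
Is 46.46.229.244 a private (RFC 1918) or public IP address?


RFC 1918 private ranges:
  10.0.0.0/8 (10.0.0.0 - 10.255.255.255)
  172.16.0.0/12 (172.16.0.0 - 172.31.255.255)
  192.168.0.0/16 (192.168.0.0 - 192.168.255.255)
Public (not in any RFC 1918 range)


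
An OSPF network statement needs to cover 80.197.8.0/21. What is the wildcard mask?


Subnet mask: 255.255.248.0
Wildcard = 255.255.255.255 - subnet mask
255 - 255 = 0
255 - 255 = 0
255 - 248 = 7
255 - 0 = 255
Wildcard: 0.0.7.255


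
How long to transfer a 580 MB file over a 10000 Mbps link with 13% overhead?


Effective throughput = 10000 * (1 - 13/100) = 8700 Mbps
File size in Mb = 580 * 8 = 4640 Mb
Time = 4640 / 8700
Time = 0.5333 seconds


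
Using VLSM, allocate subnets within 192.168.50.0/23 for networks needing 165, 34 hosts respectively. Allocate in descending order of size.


165 hosts -> /24 (254 usable): 192.168.50.0/24
34 hosts -> /26 (62 usable): 192.168.51.0/26
Allocation: 192.168.50.0/24 (165 hosts, 254 usable); 192.168.51.0/26 (34 hosts, 62 usable)


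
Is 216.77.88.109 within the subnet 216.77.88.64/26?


Subnet network: 216.77.88.64
Test IP AND mask: 216.77.88.64
Yes, 216.77.88.109 is in 216.77.88.64/26


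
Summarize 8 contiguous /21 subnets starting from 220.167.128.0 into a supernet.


Original prefix: /21
Number of subnets: 8 = 2^3
New prefix = 21 - 3 = 18
Supernet: 220.167.128.0/18


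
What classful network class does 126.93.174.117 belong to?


First octet: 126
Binary: 01111110
0xxxxxxx -> Class A (1-126)
Class A, default mask 255.0.0.0 (/8)


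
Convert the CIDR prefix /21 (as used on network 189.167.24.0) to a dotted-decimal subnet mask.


/21 means 21 network bits, 11 host bits
Binary: 11111111111111111111100000000000
Mask: 255.255.248.0


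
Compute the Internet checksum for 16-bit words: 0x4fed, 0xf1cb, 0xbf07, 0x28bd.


Sum all words (with carry folding):
+ 0x4fed = 0x4fed
+ 0xf1cb = 0x41b9
+ 0xbf07 = 0x00c1
+ 0x28bd = 0x297e
One's complement: ~0x297e
Checksum = 0xd681


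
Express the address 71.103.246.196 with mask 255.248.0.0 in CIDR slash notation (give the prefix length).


Binary: 11111111.11111000.00000000.00000000
Count leading 1s
Prefix: /13


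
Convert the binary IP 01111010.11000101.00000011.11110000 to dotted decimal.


01111010 = 122
11000101 = 197
00000011 = 3
11110000 = 240
IP: 122.197.3.240


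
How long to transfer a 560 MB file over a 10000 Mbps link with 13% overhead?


Effective throughput = 10000 * (1 - 13/100) = 8700 Mbps
File size in Mb = 560 * 8 = 4480 Mb
Time = 4480 / 8700
Time = 0.5149 seconds


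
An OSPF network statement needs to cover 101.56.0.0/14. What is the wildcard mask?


Subnet mask: 255.252.0.0
Wildcard = 255.255.255.255 - subnet mask
255 - 255 = 0
255 - 252 = 3
255 - 0 = 255
255 - 0 = 255
Wildcard: 0.3.255.255


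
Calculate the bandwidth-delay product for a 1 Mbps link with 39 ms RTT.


BDP = bandwidth * RTT
= 1 Mbps * 39 ms
= 1 * 1e6 * 39 / 1000 bits
= 39000 bits
= 4875 bytes
= 4.7607 KB
BDP = 39000 bits (4875 bytes)


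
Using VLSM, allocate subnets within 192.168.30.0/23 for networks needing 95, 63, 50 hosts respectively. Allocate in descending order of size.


95 hosts -> /25 (126 usable): 192.168.30.0/25
63 hosts -> /25 (126 usable): 192.168.30.128/25
50 hosts -> /26 (62 usable): 192.168.31.0/26
Allocation: 192.168.30.0/25 (95 hosts, 126 usable); 192.168.30.128/25 (63 hosts, 126 usable); 192.168.31.0/26 (50 hosts, 62 usable)


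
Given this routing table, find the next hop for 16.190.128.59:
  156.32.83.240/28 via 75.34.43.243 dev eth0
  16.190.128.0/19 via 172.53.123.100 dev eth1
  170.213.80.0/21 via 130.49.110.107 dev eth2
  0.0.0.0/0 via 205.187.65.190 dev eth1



Longest prefix match for 16.190.128.59:
  /28 156.32.83.240: no
  /19 16.190.128.0: MATCH
  /21 170.213.80.0: no
  /0 0.0.0.0: MATCH
Selected: next-hop 172.53.123.100 via eth1 (matched /19)


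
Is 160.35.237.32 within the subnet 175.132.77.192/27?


Subnet network: 175.132.77.192
Test IP AND mask: 160.35.237.32
No, 160.35.237.32 is not in 175.132.77.192/27


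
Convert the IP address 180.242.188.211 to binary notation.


180 = 10110100
242 = 11110010
188 = 10111100
211 = 11010011
Binary: 10110100.11110010.10111100.11010011


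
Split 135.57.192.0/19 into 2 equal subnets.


New prefix = 19 + 1 = 20
Each subnet has 4096 addresses
  135.57.192.0/20
  135.57.208.0/20
Subnets: 135.57.192.0/20, 135.57.208.0/20


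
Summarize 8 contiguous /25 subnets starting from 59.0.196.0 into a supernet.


Original prefix: /25
Number of subnets: 8 = 2^3
New prefix = 25 - 3 = 22
Supernet: 59.0.196.0/22


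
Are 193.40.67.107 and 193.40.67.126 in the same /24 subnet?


Mask: 255.255.255.0
193.40.67.107 AND mask = 193.40.67.0
193.40.67.126 AND mask = 193.40.67.0
Yes, same subnet (193.40.67.0)


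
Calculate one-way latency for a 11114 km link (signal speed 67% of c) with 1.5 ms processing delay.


Speed = 0.67 * 3e5 km/s = 201000 km/s
Propagation delay = 11114 / 201000 = 0.0553 s = 55.2935 ms
Processing delay = 1.5 ms
Total one-way latency = 56.7935 ms


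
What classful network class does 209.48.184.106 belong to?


First octet: 209
Binary: 11010001
110xxxxx -> Class C (192-223)
Class C, default mask 255.255.255.0 (/24)


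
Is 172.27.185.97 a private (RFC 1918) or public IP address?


RFC 1918 private ranges:
  10.0.0.0/8 (10.0.0.0 - 10.255.255.255)
  172.16.0.0/12 (172.16.0.0 - 172.31.255.255)
  192.168.0.0/16 (192.168.0.0 - 192.168.255.255)
Private (in 172.16.0.0/12)


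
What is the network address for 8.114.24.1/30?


IP:   00001000.01110010.00011000.00000001
Mask: 11111111.11111111.11111111.11111100
AND operation:
Net:  00001000.01110010.00011000.00000000
Network: 8.114.24.0/30


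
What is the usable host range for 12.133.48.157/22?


Network: 12.133.48.0
Broadcast: 12.133.51.255
First usable = network + 1
Last usable = broadcast - 1
Range: 12.133.48.1 to 12.133.51.254


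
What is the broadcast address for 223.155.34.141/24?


Network: 223.155.34.0/24
Host bits = 8
Set all host bits to 1:
Broadcast: 223.155.34.255


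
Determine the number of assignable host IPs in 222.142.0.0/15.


Host bits = 32 - 15 = 17
Total addresses = 2^17 = 131072
Usable = total - 2 (network and broadcast)
Usable hosts: 131070


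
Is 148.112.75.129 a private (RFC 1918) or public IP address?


RFC 1918 private ranges:
  10.0.0.0/8 (10.0.0.0 - 10.255.255.255)
  172.16.0.0/12 (172.16.0.0 - 172.31.255.255)
  192.168.0.0/16 (192.168.0.0 - 192.168.255.255)
Public (not in any RFC 1918 range)


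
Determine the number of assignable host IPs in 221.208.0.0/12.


Host bits = 32 - 12 = 20
Total addresses = 2^20 = 1048576
Usable = total - 2 (network and broadcast)
Usable hosts: 1048574


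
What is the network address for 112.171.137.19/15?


IP:   01110000.10101011.10001001.00010011
Mask: 11111111.11111110.00000000.00000000
AND operation:
Net:  01110000.10101010.00000000.00000000
Network: 112.170.0.0/15


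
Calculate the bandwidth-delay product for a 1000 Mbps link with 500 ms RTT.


BDP = bandwidth * RTT
= 1000 Mbps * 500 ms
= 1000 * 1e6 * 500 / 1000 bits
= 500000000 bits
= 62500000 bytes
= 61035.1562 KB
BDP = 500000000 bits (62500000 bytes)


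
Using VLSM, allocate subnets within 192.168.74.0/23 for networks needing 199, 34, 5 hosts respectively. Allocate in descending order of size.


199 hosts -> /24 (254 usable): 192.168.74.0/24
34 hosts -> /26 (62 usable): 192.168.75.0/26
5 hosts -> /29 (6 usable): 192.168.75.64/29
Allocation: 192.168.74.0/24 (199 hosts, 254 usable); 192.168.75.0/26 (34 hosts, 62 usable); 192.168.75.64/29 (5 hosts, 6 usable)


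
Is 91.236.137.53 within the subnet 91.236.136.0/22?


Subnet network: 91.236.136.0
Test IP AND mask: 91.236.136.0
Yes, 91.236.137.53 is in 91.236.136.0/22


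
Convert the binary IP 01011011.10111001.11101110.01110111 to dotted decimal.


01011011 = 91
10111001 = 185
11101110 = 238
01110111 = 119
IP: 91.185.238.119


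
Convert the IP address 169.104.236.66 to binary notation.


169 = 10101001
104 = 01101000
236 = 11101100
66 = 01000010
Binary: 10101001.01101000.11101100.01000010


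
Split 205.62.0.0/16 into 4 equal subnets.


New prefix = 16 + 2 = 18
Each subnet has 16384 addresses
  205.62.0.0/18
  205.62.64.0/18
  205.62.128.0/18
  205.62.192.0/18
Subnets: 205.62.0.0/18, 205.62.64.0/18, 205.62.128.0/18, 205.62.192.0/18


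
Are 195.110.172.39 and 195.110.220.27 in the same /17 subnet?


Mask: 255.255.128.0
195.110.172.39 AND mask = 195.110.128.0
195.110.220.27 AND mask = 195.110.128.0
Yes, same subnet (195.110.128.0)


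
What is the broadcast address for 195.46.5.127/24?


Network: 195.46.5.0/24
Host bits = 8
Set all host bits to 1:
Broadcast: 195.46.5.255


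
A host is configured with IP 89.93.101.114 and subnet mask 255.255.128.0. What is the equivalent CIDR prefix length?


Binary: 11111111.11111111.10000000.00000000
Count leading 1s
Prefix: /17


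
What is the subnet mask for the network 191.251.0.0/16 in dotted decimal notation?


/16 means 16 network bits, 16 host bits
Binary: 11111111111111110000000000000000
Mask: 255.255.0.0


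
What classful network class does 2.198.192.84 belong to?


First octet: 2
Binary: 00000010
0xxxxxxx -> Class A (1-126)
Class A, default mask 255.0.0.0 (/8)


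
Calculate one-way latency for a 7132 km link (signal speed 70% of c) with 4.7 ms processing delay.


Speed = 0.7 * 3e5 km/s = 210000 km/s
Propagation delay = 7132 / 210000 = 0.034 s = 33.9619 ms
Processing delay = 4.7 ms
Total one-way latency = 38.6619 ms


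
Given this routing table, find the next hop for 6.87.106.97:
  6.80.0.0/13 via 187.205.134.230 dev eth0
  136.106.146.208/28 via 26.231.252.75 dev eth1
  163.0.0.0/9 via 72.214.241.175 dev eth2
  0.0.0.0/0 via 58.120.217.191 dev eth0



Longest prefix match for 6.87.106.97:
  /13 6.80.0.0: MATCH
  /28 136.106.146.208: no
  /9 163.0.0.0: no
  /0 0.0.0.0: MATCH
Selected: next-hop 187.205.134.230 via eth0 (matched /13)


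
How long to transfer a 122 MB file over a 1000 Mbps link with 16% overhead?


Effective throughput = 1000 * (1 - 16/100) = 840 Mbps
File size in Mb = 122 * 8 = 976 Mb
Time = 976 / 840
Time = 1.1619 seconds


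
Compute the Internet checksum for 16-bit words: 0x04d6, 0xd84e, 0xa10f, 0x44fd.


Sum all words (with carry folding):
+ 0x04d6 = 0x04d6
+ 0xd84e = 0xdd24
+ 0xa10f = 0x7e34
+ 0x44fd = 0xc331
One's complement: ~0xc331
Checksum = 0x3cce


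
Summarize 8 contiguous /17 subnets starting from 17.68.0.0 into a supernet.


Original prefix: /17
Number of subnets: 8 = 2^3
New prefix = 17 - 3 = 14
Supernet: 17.68.0.0/14


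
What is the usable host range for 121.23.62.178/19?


Network: 121.23.32.0
Broadcast: 121.23.63.255
First usable = network + 1
Last usable = broadcast - 1
Range: 121.23.32.1 to 121.23.63.254


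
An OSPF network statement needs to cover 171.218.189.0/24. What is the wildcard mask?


Subnet mask: 255.255.255.0
Wildcard = 255.255.255.255 - subnet mask
255 - 255 = 0
255 - 255 = 0
255 - 255 = 0
255 - 0 = 255
Wildcard: 0.0.0.255


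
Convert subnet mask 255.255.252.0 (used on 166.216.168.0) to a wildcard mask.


Subnet mask: 255.255.252.0
Wildcard = 255.255.255.255 - subnet mask
255 - 255 = 0
255 - 255 = 0
255 - 252 = 3
255 - 0 = 255
Wildcard: 0.0.3.255


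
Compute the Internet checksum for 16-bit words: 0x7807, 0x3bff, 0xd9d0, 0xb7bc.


Sum all words (with carry folding):
+ 0x7807 = 0x7807
+ 0x3bff = 0xb406
+ 0xd9d0 = 0x8dd7
+ 0xb7bc = 0x4594
One's complement: ~0x4594
Checksum = 0xba6b


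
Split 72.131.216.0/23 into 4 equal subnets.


New prefix = 23 + 2 = 25
Each subnet has 128 addresses
  72.131.216.0/25
  72.131.216.128/25
  72.131.217.0/25
  72.131.217.128/25
Subnets: 72.131.216.0/25, 72.131.216.128/25, 72.131.217.0/25, 72.131.217.128/25


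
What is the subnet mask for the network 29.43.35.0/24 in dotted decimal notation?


/24 means 24 network bits, 8 host bits
Binary: 11111111111111111111111100000000
Mask: 255.255.255.0


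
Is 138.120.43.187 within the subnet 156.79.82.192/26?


Subnet network: 156.79.82.192
Test IP AND mask: 138.120.43.128
No, 138.120.43.187 is not in 156.79.82.192/26


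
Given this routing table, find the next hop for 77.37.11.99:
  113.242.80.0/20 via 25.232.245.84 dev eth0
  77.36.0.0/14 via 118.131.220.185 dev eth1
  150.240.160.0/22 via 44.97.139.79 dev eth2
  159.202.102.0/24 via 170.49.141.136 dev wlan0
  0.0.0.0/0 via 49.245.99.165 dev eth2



Longest prefix match for 77.37.11.99:
  /20 113.242.80.0: no
  /14 77.36.0.0: MATCH
  /22 150.240.160.0: no
  /24 159.202.102.0: no
  /0 0.0.0.0: MATCH
Selected: next-hop 118.131.220.185 via eth1 (matched /14)


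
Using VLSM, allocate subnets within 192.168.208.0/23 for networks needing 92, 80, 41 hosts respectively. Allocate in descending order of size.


92 hosts -> /25 (126 usable): 192.168.208.0/25
80 hosts -> /25 (126 usable): 192.168.208.128/25
41 hosts -> /26 (62 usable): 192.168.209.0/26
Allocation: 192.168.208.0/25 (92 hosts, 126 usable); 192.168.208.128/25 (80 hosts, 126 usable); 192.168.209.0/26 (41 hosts, 62 usable)


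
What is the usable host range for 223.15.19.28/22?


Network: 223.15.16.0
Broadcast: 223.15.19.255
First usable = network + 1
Last usable = broadcast - 1
Range: 223.15.16.1 to 223.15.19.254


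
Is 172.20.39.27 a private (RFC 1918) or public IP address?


RFC 1918 private ranges:
  10.0.0.0/8 (10.0.0.0 - 10.255.255.255)
  172.16.0.0/12 (172.16.0.0 - 172.31.255.255)
  192.168.0.0/16 (192.168.0.0 - 192.168.255.255)
Private (in 172.16.0.0/12)


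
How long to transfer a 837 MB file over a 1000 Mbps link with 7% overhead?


Effective throughput = 1000 * (1 - 7/100) = 930.0 Mbps
File size in Mb = 837 * 8 = 6696 Mb
Time = 6696 / 930.0
Time = 7.2 seconds


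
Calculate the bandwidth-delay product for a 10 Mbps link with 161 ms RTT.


BDP = bandwidth * RTT
= 10 Mbps * 161 ms
= 10 * 1e6 * 161 / 1000 bits
= 1610000 bits
= 201250 bytes
= 196.5332 KB
BDP = 1610000 bits (201250 bytes)


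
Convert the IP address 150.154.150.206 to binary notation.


150 = 10010110
154 = 10011010
150 = 10010110
206 = 11001110
Binary: 10010110.10011010.10010110.11001110


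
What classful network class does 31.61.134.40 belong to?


First octet: 31
Binary: 00011111
0xxxxxxx -> Class A (1-126)
Class A, default mask 255.0.0.0 (/8)


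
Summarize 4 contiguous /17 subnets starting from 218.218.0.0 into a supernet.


Original prefix: /17
Number of subnets: 4 = 2^2
New prefix = 17 - 2 = 15
Supernet: 218.218.0.0/15


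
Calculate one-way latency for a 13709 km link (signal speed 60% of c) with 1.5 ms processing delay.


Speed = 0.6 * 3e5 km/s = 180000 km/s
Propagation delay = 13709 / 180000 = 0.0762 s = 76.1611 ms
Processing delay = 1.5 ms
Total one-way latency = 77.6611 ms


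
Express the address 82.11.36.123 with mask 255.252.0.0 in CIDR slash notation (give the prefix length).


Binary: 11111111.11111100.00000000.00000000
Count leading 1s
Prefix: /14


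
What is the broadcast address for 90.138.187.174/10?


Network: 90.128.0.0/10
Host bits = 22
Set all host bits to 1:
Broadcast: 90.191.255.255


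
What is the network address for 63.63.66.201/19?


IP:   00111111.00111111.01000010.11001001
Mask: 11111111.11111111.11100000.00000000
AND operation:
Net:  00111111.00111111.01000000.00000000
Network: 63.63.64.0/19


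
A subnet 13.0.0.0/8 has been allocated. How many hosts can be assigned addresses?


Host bits = 32 - 8 = 24
Total addresses = 2^24 = 16777216
Usable = total - 2 (network and broadcast)
Usable hosts: 16777214


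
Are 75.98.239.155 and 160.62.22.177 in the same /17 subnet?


Mask: 255.255.128.0
75.98.239.155 AND mask = 75.98.128.0
160.62.22.177 AND mask = 160.62.0.0
No, different subnets (75.98.128.0 vs 160.62.0.0)


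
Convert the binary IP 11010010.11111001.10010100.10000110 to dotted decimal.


11010010 = 210
11111001 = 249
10010100 = 148
10000110 = 134
IP: 210.249.148.134


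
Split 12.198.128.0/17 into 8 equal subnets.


New prefix = 17 + 3 = 20
Each subnet has 4096 addresses
  12.198.128.0/20
  12.198.144.0/20
  12.198.160.0/20
  12.198.176.0/20
  12.198.192.0/20
  12.198.208.0/20
  12.198.224.0/20
  12.198.240.0/20
Subnets: 12.198.128.0/20, 12.198.144.0/20, 12.198.160.0/20, 12.198.176.0/20, 12.198.192.0/20, 12.198.208.0/20, 12.198.224.0/20, 12.198.240.0/20


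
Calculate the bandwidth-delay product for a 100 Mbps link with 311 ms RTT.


BDP = bandwidth * RTT
= 100 Mbps * 311 ms
= 100 * 1e6 * 311 / 1000 bits
= 31100000 bits
= 3887500 bytes
= 3796.3867 KB
BDP = 31100000 bits (3887500 bytes)


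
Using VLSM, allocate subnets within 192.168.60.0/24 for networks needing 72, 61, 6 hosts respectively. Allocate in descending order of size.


72 hosts -> /25 (126 usable): 192.168.60.0/25
61 hosts -> /26 (62 usable): 192.168.60.128/26
6 hosts -> /29 (6 usable): 192.168.60.192/29
Allocation: 192.168.60.0/25 (72 hosts, 126 usable); 192.168.60.128/26 (61 hosts, 62 usable); 192.168.60.192/29 (6 hosts, 6 usable)


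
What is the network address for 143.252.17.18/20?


IP:   10001111.11111100.00010001.00010010
Mask: 11111111.11111111.11110000.00000000
AND operation:
Net:  10001111.11111100.00010000.00000000
Network: 143.252.16.0/20


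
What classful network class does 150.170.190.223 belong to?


First octet: 150
Binary: 10010110
10xxxxxx -> Class B (128-191)
Class B, default mask 255.255.0.0 (/16)


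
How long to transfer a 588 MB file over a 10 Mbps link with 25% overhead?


Effective throughput = 10 * (1 - 25/100) = 7.5 Mbps
File size in Mb = 588 * 8 = 4704 Mb
Time = 4704 / 7.5
Time = 627.2 seconds


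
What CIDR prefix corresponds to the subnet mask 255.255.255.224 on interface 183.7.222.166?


Binary: 11111111.11111111.11111111.11100000
Count leading 1s
Prefix: /27


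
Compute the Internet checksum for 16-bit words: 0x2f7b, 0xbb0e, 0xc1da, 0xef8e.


Sum all words (with carry folding):
+ 0x2f7b = 0x2f7b
+ 0xbb0e = 0xea89
+ 0xc1da = 0xac64
+ 0xef8e = 0x9bf3
One's complement: ~0x9bf3
Checksum = 0x640c


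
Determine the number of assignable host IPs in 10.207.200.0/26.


Host bits = 32 - 26 = 6
Total addresses = 2^6 = 64
Usable = total - 2 (network and broadcast)
Usable hosts: 62


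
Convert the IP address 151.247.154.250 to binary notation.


151 = 10010111
247 = 11110111
154 = 10011010
250 = 11111010
Binary: 10010111.11110111.10011010.11111010


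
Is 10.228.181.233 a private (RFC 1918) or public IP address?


RFC 1918 private ranges:
  10.0.0.0/8 (10.0.0.0 - 10.255.255.255)
  172.16.0.0/12 (172.16.0.0 - 172.31.255.255)
  192.168.0.0/16 (192.168.0.0 - 192.168.255.255)
Private (in 10.0.0.0/8)


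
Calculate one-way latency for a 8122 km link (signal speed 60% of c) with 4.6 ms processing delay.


Speed = 0.6 * 3e5 km/s = 180000 km/s
Propagation delay = 8122 / 180000 = 0.0451 s = 45.1222 ms
Processing delay = 4.6 ms
Total one-way latency = 49.7222 ms


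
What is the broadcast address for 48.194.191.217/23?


Network: 48.194.190.0/23
Host bits = 9
Set all host bits to 1:
Broadcast: 48.194.191.255


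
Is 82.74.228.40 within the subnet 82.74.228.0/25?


Subnet network: 82.74.228.0
Test IP AND mask: 82.74.228.0
Yes, 82.74.228.40 is in 82.74.228.0/25


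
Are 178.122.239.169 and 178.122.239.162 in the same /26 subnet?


Mask: 255.255.255.192
178.122.239.169 AND mask = 178.122.239.128
178.122.239.162 AND mask = 178.122.239.128
Yes, same subnet (178.122.239.128)


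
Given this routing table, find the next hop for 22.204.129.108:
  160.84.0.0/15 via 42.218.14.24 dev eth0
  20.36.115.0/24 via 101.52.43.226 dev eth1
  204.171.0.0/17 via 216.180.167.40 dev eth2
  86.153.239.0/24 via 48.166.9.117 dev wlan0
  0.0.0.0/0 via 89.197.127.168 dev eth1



Longest prefix match for 22.204.129.108:
  /15 160.84.0.0: no
  /24 20.36.115.0: no
  /17 204.171.0.0: no
  /24 86.153.239.0: no
  /0 0.0.0.0: MATCH
Selected: next-hop 89.197.127.168 via eth1 (matched /0)


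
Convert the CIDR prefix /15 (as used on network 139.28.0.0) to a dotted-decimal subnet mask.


/15 means 15 network bits, 17 host bits
Binary: 11111111111111100000000000000000
Mask: 255.254.0.0


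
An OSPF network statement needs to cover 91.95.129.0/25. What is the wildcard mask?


Subnet mask: 255.255.255.128
Wildcard = 255.255.255.255 - subnet mask
255 - 255 = 0
255 - 255 = 0
255 - 255 = 0
255 - 128 = 127
Wildcard: 0.0.0.127


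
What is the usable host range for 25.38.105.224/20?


Network: 25.38.96.0
Broadcast: 25.38.111.255
First usable = network + 1
Last usable = broadcast - 1
Range: 25.38.96.1 to 25.38.111.254


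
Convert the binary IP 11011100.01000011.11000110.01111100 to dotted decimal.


11011100 = 220
01000011 = 67
11000110 = 198
01111100 = 124
IP: 220.67.198.124


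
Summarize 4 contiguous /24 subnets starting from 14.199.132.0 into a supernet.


Original prefix: /24
Number of subnets: 4 = 2^2
New prefix = 24 - 2 = 22
Supernet: 14.199.132.0/22


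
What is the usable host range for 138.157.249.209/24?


Network: 138.157.249.0
Broadcast: 138.157.249.255
First usable = network + 1
Last usable = broadcast - 1
Range: 138.157.249.1 to 138.157.249.254


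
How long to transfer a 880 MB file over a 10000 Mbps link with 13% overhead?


Effective throughput = 10000 * (1 - 13/100) = 8700 Mbps
File size in Mb = 880 * 8 = 7040 Mb
Time = 7040 / 8700
Time = 0.8092 seconds


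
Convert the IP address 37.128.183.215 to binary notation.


37 = 00100101
128 = 10000000
183 = 10110111
215 = 11010111
Binary: 00100101.10000000.10110111.11010111


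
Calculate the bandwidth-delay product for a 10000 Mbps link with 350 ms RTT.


BDP = bandwidth * RTT
= 10000 Mbps * 350 ms
= 10000 * 1e6 * 350 / 1000 bits
= 3500000000 bits
= 437500000 bytes
= 427246.0938 KB
BDP = 3500000000 bits (437500000 bytes)


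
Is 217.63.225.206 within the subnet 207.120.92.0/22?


Subnet network: 207.120.92.0
Test IP AND mask: 217.63.224.0
No, 217.63.225.206 is not in 207.120.92.0/22


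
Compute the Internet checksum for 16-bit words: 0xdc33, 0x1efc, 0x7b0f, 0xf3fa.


Sum all words (with carry folding):
+ 0xdc33 = 0xdc33
+ 0x1efc = 0xfb2f
+ 0x7b0f = 0x763f
+ 0xf3fa = 0x6a3a
One's complement: ~0x6a3a
Checksum = 0x95c5


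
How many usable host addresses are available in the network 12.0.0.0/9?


Host bits = 32 - 9 = 23
Total addresses = 2^23 = 8388608
Usable = total - 2 (network and broadcast)
Usable hosts: 8388606


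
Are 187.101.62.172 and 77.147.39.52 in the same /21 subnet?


Mask: 255.255.248.0
187.101.62.172 AND mask = 187.101.56.0
77.147.39.52 AND mask = 77.147.32.0
No, different subnets (187.101.56.0 vs 77.147.32.0)


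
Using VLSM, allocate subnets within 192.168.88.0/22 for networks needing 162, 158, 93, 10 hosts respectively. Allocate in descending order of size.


162 hosts -> /24 (254 usable): 192.168.88.0/24
158 hosts -> /24 (254 usable): 192.168.89.0/24
93 hosts -> /25 (126 usable): 192.168.90.0/25
10 hosts -> /28 (14 usable): 192.168.90.128/28
Allocation: 192.168.88.0/24 (162 hosts, 254 usable); 192.168.89.0/24 (158 hosts, 254 usable); 192.168.90.0/25 (93 hosts, 126 usable); 192.168.90.128/28 (10 hosts, 14 usable)


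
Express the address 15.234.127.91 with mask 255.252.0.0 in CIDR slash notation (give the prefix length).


Binary: 11111111.11111100.00000000.00000000
Count leading 1s
Prefix: /14


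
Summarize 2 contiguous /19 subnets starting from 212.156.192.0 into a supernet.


Original prefix: /19
Number of subnets: 2 = 2^1
New prefix = 19 - 1 = 18
Supernet: 212.156.192.0/18


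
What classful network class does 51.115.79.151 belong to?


First octet: 51
Binary: 00110011
0xxxxxxx -> Class A (1-126)
Class A, default mask 255.0.0.0 (/8)


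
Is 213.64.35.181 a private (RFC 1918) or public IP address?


RFC 1918 private ranges:
  10.0.0.0/8 (10.0.0.0 - 10.255.255.255)
  172.16.0.0/12 (172.16.0.0 - 172.31.255.255)
  192.168.0.0/16 (192.168.0.0 - 192.168.255.255)
Public (not in any RFC 1918 range)


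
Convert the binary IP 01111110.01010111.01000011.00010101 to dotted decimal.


01111110 = 126
01010111 = 87
01000011 = 67
00010101 = 21
IP: 126.87.67.21


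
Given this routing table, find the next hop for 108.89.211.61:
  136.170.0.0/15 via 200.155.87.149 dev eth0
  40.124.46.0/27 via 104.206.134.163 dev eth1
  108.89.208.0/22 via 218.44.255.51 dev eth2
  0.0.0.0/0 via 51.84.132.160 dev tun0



Longest prefix match for 108.89.211.61:
  /15 136.170.0.0: no
  /27 40.124.46.0: no
  /22 108.89.208.0: MATCH
  /0 0.0.0.0: MATCH
Selected: next-hop 218.44.255.51 via eth2 (matched /22)


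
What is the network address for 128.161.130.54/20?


IP:   10000000.10100001.10000010.00110110
Mask: 11111111.11111111.11110000.00000000
AND operation:
Net:  10000000.10100001.10000000.00000000
Network: 128.161.128.0/20


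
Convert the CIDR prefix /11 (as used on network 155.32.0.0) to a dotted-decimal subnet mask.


/11 means 11 network bits, 21 host bits
Binary: 11111111111000000000000000000000
Mask: 255.224.0.0


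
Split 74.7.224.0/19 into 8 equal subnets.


New prefix = 19 + 3 = 22
Each subnet has 1024 addresses
  74.7.224.0/22
  74.7.228.0/22
  74.7.232.0/22
  74.7.236.0/22
  74.7.240.0/22
  74.7.244.0/22
  74.7.248.0/22
  74.7.252.0/22
Subnets: 74.7.224.0/22, 74.7.228.0/22, 74.7.232.0/22, 74.7.236.0/22, 74.7.240.0/22, 74.7.244.0/22, 74.7.248.0/22, 74.7.252.0/22


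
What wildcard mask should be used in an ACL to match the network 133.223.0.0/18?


Subnet mask: 255.255.192.0
Wildcard = 255.255.255.255 - subnet mask
255 - 255 = 0
255 - 255 = 0
255 - 192 = 63
255 - 0 = 255
Wildcard: 0.0.63.255


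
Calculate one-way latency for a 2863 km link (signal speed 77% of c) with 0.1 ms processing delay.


Speed = 0.77 * 3e5 km/s = 231000 km/s
Propagation delay = 2863 / 231000 = 0.0124 s = 12.3939 ms
Processing delay = 0.1 ms
Total one-way latency = 12.4939 ms


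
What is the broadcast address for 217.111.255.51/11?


Network: 217.96.0.0/11
Host bits = 21
Set all host bits to 1:
Broadcast: 217.127.255.255


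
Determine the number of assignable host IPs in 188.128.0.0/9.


Host bits = 32 - 9 = 23
Total addresses = 2^23 = 8388608
Usable = total - 2 (network and broadcast)
Usable hosts: 8388606


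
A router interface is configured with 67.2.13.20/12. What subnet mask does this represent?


/12 means 12 network bits, 20 host bits
Binary: 11111111111100000000000000000000
Mask: 255.240.0.0


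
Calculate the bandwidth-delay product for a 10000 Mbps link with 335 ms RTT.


BDP = bandwidth * RTT
= 10000 Mbps * 335 ms
= 10000 * 1e6 * 335 / 1000 bits
= 3350000000 bits
= 418750000 bytes
= 408935.5469 KB
BDP = 3350000000 bits (418750000 bytes)


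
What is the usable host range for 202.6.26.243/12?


Network: 202.0.0.0
Broadcast: 202.15.255.255
First usable = network + 1
Last usable = broadcast - 1
Range: 202.0.0.1 to 202.15.255.254


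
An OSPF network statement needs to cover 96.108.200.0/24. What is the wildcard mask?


Subnet mask: 255.255.255.0
Wildcard = 255.255.255.255 - subnet mask
255 - 255 = 0
255 - 255 = 0
255 - 255 = 0
255 - 0 = 255
Wildcard: 0.0.0.255


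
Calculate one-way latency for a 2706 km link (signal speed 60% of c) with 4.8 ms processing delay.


Speed = 0.6 * 3e5 km/s = 180000 km/s
Propagation delay = 2706 / 180000 = 0.015 s = 15.0333 ms
Processing delay = 4.8 ms
Total one-way latency = 19.8333 ms


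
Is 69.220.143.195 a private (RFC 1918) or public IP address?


RFC 1918 private ranges:
  10.0.0.0/8 (10.0.0.0 - 10.255.255.255)
  172.16.0.0/12 (172.16.0.0 - 172.31.255.255)
  192.168.0.0/16 (192.168.0.0 - 192.168.255.255)
Public (not in any RFC 1918 range)


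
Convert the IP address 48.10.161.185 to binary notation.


48 = 00110000
10 = 00001010
161 = 10100001
185 = 10111001
Binary: 00110000.00001010.10100001.10111001


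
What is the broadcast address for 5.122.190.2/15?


Network: 5.122.0.0/15
Host bits = 17
Set all host bits to 1:
Broadcast: 5.123.255.255


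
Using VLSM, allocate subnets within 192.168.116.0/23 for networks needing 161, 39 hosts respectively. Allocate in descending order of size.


161 hosts -> /24 (254 usable): 192.168.116.0/24
39 hosts -> /26 (62 usable): 192.168.117.0/26
Allocation: 192.168.116.0/24 (161 hosts, 254 usable); 192.168.117.0/26 (39 hosts, 62 usable)


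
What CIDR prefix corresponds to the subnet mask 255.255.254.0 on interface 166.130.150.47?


Binary: 11111111.11111111.11111110.00000000
Count leading 1s
Prefix: /23


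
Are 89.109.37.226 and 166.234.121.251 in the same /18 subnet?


Mask: 255.255.192.0
89.109.37.226 AND mask = 89.109.0.0
166.234.121.251 AND mask = 166.234.64.0
No, different subnets (89.109.0.0 vs 166.234.64.0)


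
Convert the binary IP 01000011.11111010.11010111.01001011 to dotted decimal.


01000011 = 67
11111010 = 250
11010111 = 215
01001011 = 75
IP: 67.250.215.75


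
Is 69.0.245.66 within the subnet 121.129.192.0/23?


Subnet network: 121.129.192.0
Test IP AND mask: 69.0.244.0
No, 69.0.245.66 is not in 121.129.192.0/23


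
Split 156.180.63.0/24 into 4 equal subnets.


New prefix = 24 + 2 = 26
Each subnet has 64 addresses
  156.180.63.0/26
  156.180.63.64/26
  156.180.63.128/26
  156.180.63.192/26
Subnets: 156.180.63.0/26, 156.180.63.64/26, 156.180.63.128/26, 156.180.63.192/26


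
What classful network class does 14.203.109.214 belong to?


First octet: 14
Binary: 00001110
0xxxxxxx -> Class A (1-126)
Class A, default mask 255.0.0.0 (/8)


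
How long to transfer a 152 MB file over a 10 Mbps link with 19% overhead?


Effective throughput = 10 * (1 - 19/100) = 8.1 Mbps
File size in Mb = 152 * 8 = 1216 Mb
Time = 1216 / 8.1
Time = 150.1235 seconds


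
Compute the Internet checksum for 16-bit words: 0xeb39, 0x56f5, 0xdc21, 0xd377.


Sum all words (with carry folding):
+ 0xeb39 = 0xeb39
+ 0x56f5 = 0x422f
+ 0xdc21 = 0x1e51
+ 0xd377 = 0xf1c8
One's complement: ~0xf1c8
Checksum = 0x0e37


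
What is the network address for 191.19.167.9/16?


IP:   10111111.00010011.10100111.00001001
Mask: 11111111.11111111.00000000.00000000
AND operation:
Net:  10111111.00010011.00000000.00000000
Network: 191.19.0.0/16


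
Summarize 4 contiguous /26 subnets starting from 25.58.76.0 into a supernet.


Original prefix: /26
Number of subnets: 4 = 2^2
New prefix = 26 - 2 = 24
Supernet: 25.58.76.0/24


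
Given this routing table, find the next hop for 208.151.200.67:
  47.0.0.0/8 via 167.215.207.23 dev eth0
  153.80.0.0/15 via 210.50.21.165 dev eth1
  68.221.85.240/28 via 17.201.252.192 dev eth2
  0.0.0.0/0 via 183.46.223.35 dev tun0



Longest prefix match for 208.151.200.67:
  /8 47.0.0.0: no
  /15 153.80.0.0: no
  /28 68.221.85.240: no
  /0 0.0.0.0: MATCH
Selected: next-hop 183.46.223.35 via tun0 (matched /0)


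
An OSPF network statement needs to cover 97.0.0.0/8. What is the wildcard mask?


Subnet mask: 255.0.0.0
Wildcard = 255.255.255.255 - subnet mask
255 - 255 = 0
255 - 0 = 255
255 - 0 = 255
255 - 0 = 255
Wildcard: 0.255.255.255


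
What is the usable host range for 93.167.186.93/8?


Network: 93.0.0.0
Broadcast: 93.255.255.255
First usable = network + 1
Last usable = broadcast - 1
Range: 93.0.0.1 to 93.255.255.254


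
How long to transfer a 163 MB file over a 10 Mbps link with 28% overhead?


Effective throughput = 10 * (1 - 28/100) = 7.2 Mbps
File size in Mb = 163 * 8 = 1304 Mb
Time = 1304 / 7.2
Time = 181.1111 seconds


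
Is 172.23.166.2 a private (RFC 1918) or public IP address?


RFC 1918 private ranges:
  10.0.0.0/8 (10.0.0.0 - 10.255.255.255)
  172.16.0.0/12 (172.16.0.0 - 172.31.255.255)
  192.168.0.0/16 (192.168.0.0 - 192.168.255.255)
Private (in 172.16.0.0/12)


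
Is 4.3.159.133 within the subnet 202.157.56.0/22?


Subnet network: 202.157.56.0
Test IP AND mask: 4.3.156.0
No, 4.3.159.133 is not in 202.157.56.0/22


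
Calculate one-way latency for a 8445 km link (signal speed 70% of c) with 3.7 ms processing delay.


Speed = 0.7 * 3e5 km/s = 210000 km/s
Propagation delay = 8445 / 210000 = 0.0402 s = 40.2143 ms
Processing delay = 3.7 ms
Total one-way latency = 43.9143 ms


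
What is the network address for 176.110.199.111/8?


IP:   10110000.01101110.11000111.01101111
Mask: 11111111.00000000.00000000.00000000
AND operation:
Net:  10110000.00000000.00000000.00000000
Network: 176.0.0.0/8


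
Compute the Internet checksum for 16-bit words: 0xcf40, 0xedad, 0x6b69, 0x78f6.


Sum all words (with carry folding):
+ 0xcf40 = 0xcf40
+ 0xedad = 0xbcee
+ 0x6b69 = 0x2858
+ 0x78f6 = 0xa14e
One's complement: ~0xa14e
Checksum = 0x5eb1


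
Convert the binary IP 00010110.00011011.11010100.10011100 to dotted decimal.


00010110 = 22
00011011 = 27
11010100 = 212
10011100 = 156
IP: 22.27.212.156


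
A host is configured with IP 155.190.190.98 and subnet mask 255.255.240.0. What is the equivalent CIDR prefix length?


Binary: 11111111.11111111.11110000.00000000
Count leading 1s
Prefix: /20
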